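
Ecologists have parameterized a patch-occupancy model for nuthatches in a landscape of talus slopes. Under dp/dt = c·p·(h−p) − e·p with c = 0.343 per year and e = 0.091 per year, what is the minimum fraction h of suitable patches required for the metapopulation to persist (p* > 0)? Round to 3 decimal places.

0.265

p* = h − e/c is positive only when h > e/c.
h_min = e/c = 0.091/0.343 = 0.2653.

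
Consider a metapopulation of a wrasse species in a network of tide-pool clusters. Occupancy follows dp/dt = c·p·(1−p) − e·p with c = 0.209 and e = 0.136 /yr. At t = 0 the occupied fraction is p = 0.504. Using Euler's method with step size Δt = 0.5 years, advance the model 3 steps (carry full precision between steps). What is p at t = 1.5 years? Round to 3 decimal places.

Update rule: p ← p + [c·p·(1−p) − e·p]·Δt with Δt = 0.5.
  1  |  dp/dt·Δt = -0.008149  |  p_1 = 0.495851
  2  |  dp/dt·Δt = -0.007595  |  p_2 = 0.488257
  3  |  dp/dt·Δt = -0.007091  |  p_3 = 0.481166

0.481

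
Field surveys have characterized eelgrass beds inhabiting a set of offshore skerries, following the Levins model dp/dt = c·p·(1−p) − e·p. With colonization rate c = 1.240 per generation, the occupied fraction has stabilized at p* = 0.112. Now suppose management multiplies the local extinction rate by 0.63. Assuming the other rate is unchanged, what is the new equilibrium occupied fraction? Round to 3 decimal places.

0.441

Balance c(1−p*) = e gives e = 1.240×(1 − 0.11200) = 1.10112.
New p* = 1 − e/c = 1 − 0.69371/1.24000 = 0.44056.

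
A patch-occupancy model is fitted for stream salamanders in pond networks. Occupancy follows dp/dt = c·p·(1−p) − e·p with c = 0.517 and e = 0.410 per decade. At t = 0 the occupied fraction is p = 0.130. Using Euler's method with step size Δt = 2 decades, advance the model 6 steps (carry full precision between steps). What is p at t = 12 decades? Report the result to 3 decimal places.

Update rule: p ← p + [c·p·(1−p) − e·p]·Δt with Δt = 2.
  1  |  dp/dt·Δt = +0.010345  |  p_1 = 0.140345
  2  |  dp/dt·Δt = +0.009667  |  p_2 = 0.150013
  3  |  dp/dt·Δt = +0.008834  |  p_3 = 0.158847
  4  |  dp/dt·Δt = +0.007903  |  p_4 = 0.166750
  5  |  dp/dt·Δt = +0.006934  |  p_5 = 0.173683
  6  |  dp/dt·Δt = +0.005977  |  p_6 = 0.179660

0.180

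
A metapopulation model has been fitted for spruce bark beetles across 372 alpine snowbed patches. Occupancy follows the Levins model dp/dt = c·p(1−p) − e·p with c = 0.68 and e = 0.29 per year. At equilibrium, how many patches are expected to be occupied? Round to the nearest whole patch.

p* = 1 − e/c = 1 − 0.29/0.68 = 0.5735.
Expected occupied patches = N × p* = 372 × 0.5735 = 213.35 ≈ 213.

213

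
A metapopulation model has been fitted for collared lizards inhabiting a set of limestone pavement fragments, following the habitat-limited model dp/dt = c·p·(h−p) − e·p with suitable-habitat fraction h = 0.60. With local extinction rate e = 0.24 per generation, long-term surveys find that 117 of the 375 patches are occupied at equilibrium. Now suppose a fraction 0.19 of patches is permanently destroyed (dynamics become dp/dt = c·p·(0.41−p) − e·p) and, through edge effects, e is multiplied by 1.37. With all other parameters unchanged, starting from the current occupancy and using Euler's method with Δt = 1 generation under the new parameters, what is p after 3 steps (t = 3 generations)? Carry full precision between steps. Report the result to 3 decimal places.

Observed p* = 117/375 = 0.31200.
Balance c(h−p*) = e gives c = e/(0.6 − 0.31200) = 0.24/0.28800 = 0.83333.
Starting from p₀ = 0.31200; update p ← p + (dp/dt)·Δt with the new parameters.
p: 0.31200 → 0.23489  (Δp = -0.07711)
p: 0.23489 → 0.19194  (Δp = -0.04296)
p: 0.19194 → 0.16371  (Δp = -0.02823)

0.164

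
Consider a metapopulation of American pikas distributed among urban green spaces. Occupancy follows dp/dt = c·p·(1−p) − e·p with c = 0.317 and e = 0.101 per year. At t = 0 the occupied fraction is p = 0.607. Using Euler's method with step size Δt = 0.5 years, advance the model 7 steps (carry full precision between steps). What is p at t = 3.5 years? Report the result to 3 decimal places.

0.646

Update rule: p ← p + [c·p·(1−p) − e·p]·Δt with Δt = 0.5.
t = 0.5: p = 0.60700 + (+0.00716) = 0.61416
t = 1: p = 0.61416 + (+0.00654) = 0.62070
t = 1.5: p = 0.62070 + (+0.00597) = 0.62667
t = 2: p = 0.62667 + (+0.00543) = 0.63211
t = 2.5: p = 0.63211 + (+0.00494) = 0.63704
t = 3: p = 0.63704 + (+0.00448) = 0.64152
t = 3.5: p = 0.64152 + (+0.00405) = 0.64558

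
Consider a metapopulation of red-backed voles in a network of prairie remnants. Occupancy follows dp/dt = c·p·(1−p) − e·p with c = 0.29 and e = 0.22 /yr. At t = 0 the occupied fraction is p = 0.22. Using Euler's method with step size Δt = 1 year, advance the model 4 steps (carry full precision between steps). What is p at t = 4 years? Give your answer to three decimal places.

0.225

Update rule: p ← p + [c·p·(1−p) − e·p]·Δt with Δt = 1.
p: 0.22000 → 0.22136  (Δp = +0.00136)
p: 0.22136 → 0.22265  (Δp = +0.00128)
p: 0.22265 → 0.22386  (Δp = +0.00121)
p: 0.22386 → 0.22500  (Δp = +0.00114)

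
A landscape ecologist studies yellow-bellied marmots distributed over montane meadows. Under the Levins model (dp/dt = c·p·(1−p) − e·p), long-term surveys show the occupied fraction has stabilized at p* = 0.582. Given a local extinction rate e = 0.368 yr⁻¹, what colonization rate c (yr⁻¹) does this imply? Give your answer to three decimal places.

0.880

At equilibrium c(1−p*) = e, so c = e/(1−p*).
c = 0.368/(1 − 0.582) = 0.368/0.4180 = 0.8804.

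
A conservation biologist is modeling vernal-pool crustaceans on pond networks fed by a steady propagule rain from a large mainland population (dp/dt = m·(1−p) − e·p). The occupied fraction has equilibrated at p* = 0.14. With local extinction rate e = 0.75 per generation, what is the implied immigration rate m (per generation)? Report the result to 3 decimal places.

0.122

At equilibrium m(1−p*) = e·p*, so m = e·p*/(1−p*).
m = 0.75 × 0.14 / 0.8600 = 0.1050/0.8600 = 0.1221.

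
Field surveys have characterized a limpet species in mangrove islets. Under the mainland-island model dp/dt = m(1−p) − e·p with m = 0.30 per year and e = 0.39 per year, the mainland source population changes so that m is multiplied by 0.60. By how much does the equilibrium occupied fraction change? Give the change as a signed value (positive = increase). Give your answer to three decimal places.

Before: p* = 0.30/(0.30+0.39) = 0.4348.
After: m = 0.18, e = 0.39; p* = 0.18/0.5700 = 0.3158.
Δp* = 0.3158 − 0.4348 = -0.1190.

-0.119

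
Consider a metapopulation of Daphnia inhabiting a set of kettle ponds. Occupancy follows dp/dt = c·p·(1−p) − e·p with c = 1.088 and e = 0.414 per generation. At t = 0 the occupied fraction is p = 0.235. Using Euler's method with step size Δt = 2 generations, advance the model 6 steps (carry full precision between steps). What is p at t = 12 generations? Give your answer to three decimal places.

Update rule: p ← p + [c·p·(1−p) − e·p]·Δt with Δt = 2.
  1  |  dp/dt·Δt = +0.196610  |  p_1 = 0.431610
  2  |  dp/dt·Δt = +0.176449  |  p_2 = 0.608060
  3  |  dp/dt·Δt = +0.015118  |  p_3 = 0.623177
  4  |  dp/dt·Δt = -0.005007  |  p_4 = 0.618171
  5  |  dp/dt·Δt = +0.001768  |  p_5 = 0.619939
  6  |  dp/dt·Δt = -0.000612  |  p_6 = 0.619327

0.619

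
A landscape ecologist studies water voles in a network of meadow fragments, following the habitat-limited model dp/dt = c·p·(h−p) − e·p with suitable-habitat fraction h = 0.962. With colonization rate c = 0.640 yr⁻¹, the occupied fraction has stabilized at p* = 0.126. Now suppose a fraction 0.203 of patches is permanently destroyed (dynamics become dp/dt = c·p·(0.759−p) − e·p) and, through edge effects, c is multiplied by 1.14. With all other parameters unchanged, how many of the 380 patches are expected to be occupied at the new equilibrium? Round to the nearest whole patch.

10

Balance c(h−p*) = e gives e = 0.640×(0.962 − 0.12600) = 0.53504.
New p* = 0.759 − e/c = 0.759 − 0.53504/0.72960 = 0.02567.
Expected occupied = 380 × 0.02567 = 9.75 ≈ 10.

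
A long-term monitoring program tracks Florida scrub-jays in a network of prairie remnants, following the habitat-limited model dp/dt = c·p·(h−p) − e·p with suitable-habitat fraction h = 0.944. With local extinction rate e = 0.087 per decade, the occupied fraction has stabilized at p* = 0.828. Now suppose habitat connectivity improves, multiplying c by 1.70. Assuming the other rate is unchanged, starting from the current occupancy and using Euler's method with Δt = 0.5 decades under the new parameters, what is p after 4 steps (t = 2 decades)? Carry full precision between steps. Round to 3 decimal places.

0.874

Balance c(h−p*) = e gives c = e/(0.944 − 0.82800) = 0.087/0.11600 = 0.75000.
Starting from p₀ = 0.82800; update p ← p + (dp/dt)·Δt with the new parameters.
p: 0.82800 → 0.85321  (Δp = +0.02521)
p: 0.85321 → 0.86548  (Δp = +0.01227)
p: 0.86548 → 0.87115  (Δp = +0.00567)
p: 0.87115 → 0.87371  (Δp = +0.00256)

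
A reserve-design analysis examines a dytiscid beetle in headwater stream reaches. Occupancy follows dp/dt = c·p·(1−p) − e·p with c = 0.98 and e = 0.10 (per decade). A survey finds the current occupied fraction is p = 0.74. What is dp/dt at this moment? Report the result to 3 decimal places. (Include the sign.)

Colonization term: c·p·(1−p) = 0.98×0.74×0.2600 = 0.18855.
Extinction term: e·p = 0.07400.
dp/dt = 0.18855 − 0.07400 = 0.11455.

0.115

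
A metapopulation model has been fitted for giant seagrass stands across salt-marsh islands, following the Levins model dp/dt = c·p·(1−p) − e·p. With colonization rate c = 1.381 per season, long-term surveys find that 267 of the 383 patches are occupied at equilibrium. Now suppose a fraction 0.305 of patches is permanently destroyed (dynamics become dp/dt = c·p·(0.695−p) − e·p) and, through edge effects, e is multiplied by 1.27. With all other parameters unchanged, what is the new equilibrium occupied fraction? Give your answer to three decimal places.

0.310

Observed p* = 267/383 = 0.69713.
Balance c(1−p*) = e gives e = 1.381×(1 − 0.69713) = 0.41826.
New p* = 0.695 − e/c = 0.695 − 0.53119/1.38100 = 0.31036.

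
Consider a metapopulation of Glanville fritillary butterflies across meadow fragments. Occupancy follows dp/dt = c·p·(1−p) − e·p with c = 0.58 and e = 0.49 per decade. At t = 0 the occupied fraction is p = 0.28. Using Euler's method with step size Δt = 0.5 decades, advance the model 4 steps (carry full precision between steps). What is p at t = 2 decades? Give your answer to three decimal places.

0.246

Update rule: p ← p + [c·p·(1−p) − e·p]·Δt with Δt = 0.5.
  1  |  dp/dt·Δt = -0.010136  |  p_1 = 0.269864
  2  |  dp/dt·Δt = -0.008976  |  p_2 = 0.260888
  3  |  dp/dt·Δt = -0.007998  |  p_3 = 0.252890
  4  |  dp/dt·Δt = -0.007166  |  p_4 = 0.245724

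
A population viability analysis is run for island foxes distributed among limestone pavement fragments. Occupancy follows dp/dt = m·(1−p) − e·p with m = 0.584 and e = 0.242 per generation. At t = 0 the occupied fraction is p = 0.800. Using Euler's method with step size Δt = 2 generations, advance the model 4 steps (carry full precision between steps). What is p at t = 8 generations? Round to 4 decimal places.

0.7238

Update rule: p ← p + [m·(1−p) − e·p]·Δt with Δt = 2.
p: 0.80000 → 0.64640  (Δp = -0.15360)
p: 0.64640 → 0.74655  (Δp = +0.10015)
p: 0.74655 → 0.68125  (Δp = -0.06530)
p: 0.68125 → 0.72382  (Δp = +0.04257)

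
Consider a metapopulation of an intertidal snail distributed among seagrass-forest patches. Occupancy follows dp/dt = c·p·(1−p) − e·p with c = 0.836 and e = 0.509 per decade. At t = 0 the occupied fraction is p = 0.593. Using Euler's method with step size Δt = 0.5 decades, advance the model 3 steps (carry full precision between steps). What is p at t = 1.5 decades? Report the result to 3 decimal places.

Update rule: p ← p + [c·p·(1−p) − e·p]·Δt with Δt = 0.5.
  1  |  dp/dt·Δt = -0.050034  |  p_1 = 0.542966
  2  |  dp/dt·Δt = -0.034457  |  p_2 = 0.508510
  3  |  dp/dt·Δt = -0.024946  |  p_3 = 0.483564

0.484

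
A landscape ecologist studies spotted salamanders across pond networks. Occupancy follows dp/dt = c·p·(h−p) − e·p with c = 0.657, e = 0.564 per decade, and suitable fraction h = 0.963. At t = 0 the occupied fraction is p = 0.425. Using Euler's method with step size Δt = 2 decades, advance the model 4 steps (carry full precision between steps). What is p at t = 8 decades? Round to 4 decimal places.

Update rule: p ← p + [c·p·(h−p) − e·p]·Δt with Δt = 2.
t = 2: p = 0.42500 + (-0.17895) = 0.24605
t = 4: p = 0.24605 + (-0.04575) = 0.20030
t = 6: p = 0.20030 + (-0.02520) = 0.17510
t = 8: p = 0.17510 + (-0.01623) = 0.15887

0.1589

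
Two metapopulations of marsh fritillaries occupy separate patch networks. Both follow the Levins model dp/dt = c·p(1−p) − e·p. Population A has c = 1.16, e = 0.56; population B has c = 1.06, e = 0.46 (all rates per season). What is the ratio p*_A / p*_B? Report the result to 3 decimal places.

A: p*_A = 1 − 0.56/1.16 = 0.5172.
B: p*_B = 1 − 0.46/1.06 = 0.5660.
p*_A / p*_B = 0.5172/0.5660 = 0.9138.

0.914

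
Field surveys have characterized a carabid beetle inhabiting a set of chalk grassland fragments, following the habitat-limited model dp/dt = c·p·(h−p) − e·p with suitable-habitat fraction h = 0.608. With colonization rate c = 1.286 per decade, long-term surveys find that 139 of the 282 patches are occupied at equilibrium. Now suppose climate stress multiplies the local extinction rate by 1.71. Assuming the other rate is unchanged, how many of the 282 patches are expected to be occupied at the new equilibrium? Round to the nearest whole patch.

Observed p* = 139/282 = 0.49291.
Balance c(h−p*) = e gives e = 1.286×(0.608 − 0.49291) = 0.14801.
New p* = 0.608 − e/c = 0.608 − 0.25310/1.28600 = 0.41119.
Expected occupied = 282 × 0.41119 = 115.96 ≈ 116.

116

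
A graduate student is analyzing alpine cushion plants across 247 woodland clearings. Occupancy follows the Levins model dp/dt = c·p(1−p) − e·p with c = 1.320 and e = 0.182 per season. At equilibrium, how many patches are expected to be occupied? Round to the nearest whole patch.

213

p* = 1 − e/c = 1 − 0.182/1.320 = 0.8621.
Expected occupied patches = N × p* = 247 × 0.8621 = 212.94 ≈ 213.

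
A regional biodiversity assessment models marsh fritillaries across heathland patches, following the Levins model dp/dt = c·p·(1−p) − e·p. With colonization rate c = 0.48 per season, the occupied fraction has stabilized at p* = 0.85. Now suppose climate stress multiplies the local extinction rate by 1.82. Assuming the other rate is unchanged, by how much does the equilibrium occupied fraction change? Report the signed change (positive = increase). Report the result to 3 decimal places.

Balance c(1−p*) = e gives e = 0.48×(1 − 0.85000) = 0.07200.
New p* = 1 − e/c = 1 − 0.13104/0.48000 = 0.72700.
Δp* = 0.72700 − 0.85000 = -0.12300.

-0.123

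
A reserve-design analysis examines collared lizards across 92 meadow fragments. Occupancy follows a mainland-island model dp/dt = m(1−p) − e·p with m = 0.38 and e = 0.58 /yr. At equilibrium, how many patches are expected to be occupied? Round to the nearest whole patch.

p* = m/(m+e) = 0.38/0.9600 = 0.3958.
Expected occupied patches = N × p* = 92 × 0.3958 = 36.42 ≈ 36.

36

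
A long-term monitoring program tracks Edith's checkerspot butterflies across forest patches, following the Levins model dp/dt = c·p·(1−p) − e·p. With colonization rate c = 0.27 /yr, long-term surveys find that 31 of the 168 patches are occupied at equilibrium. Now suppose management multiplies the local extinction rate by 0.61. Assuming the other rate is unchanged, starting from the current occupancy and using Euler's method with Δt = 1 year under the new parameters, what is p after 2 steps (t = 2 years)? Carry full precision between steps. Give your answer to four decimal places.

0.2167

Observed p* = 31/168 = 0.18452.
Balance c(1−p*) = e gives e = 0.27×(1 − 0.18452) = 0.22018.
Starting from p₀ = 0.18452; update p ← p + (dp/dt)·Δt with the new parameters.
step 1: Δp = +0.01584, p = 0.20037
step 2: Δp = +0.01635, p = 0.21672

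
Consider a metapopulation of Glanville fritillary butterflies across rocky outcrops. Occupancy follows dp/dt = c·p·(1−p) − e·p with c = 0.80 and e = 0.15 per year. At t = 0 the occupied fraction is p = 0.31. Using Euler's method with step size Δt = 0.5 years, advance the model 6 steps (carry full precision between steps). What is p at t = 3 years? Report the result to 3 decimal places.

Update rule: p ← p + [c·p·(1−p) − e·p]·Δt with Δt = 0.5.
p: 0.31000 → 0.37231  (Δp = +0.06231)
p: 0.37231 → 0.43786  (Δp = +0.06555)
p: 0.43786 → 0.50348  (Δp = +0.06562)
p: 0.50348 → 0.56571  (Δp = +0.06223)
p: 0.56571 → 0.62156  (Δp = +0.05584)
p: 0.62156 → 0.66903  (Δp = +0.04747)

0.669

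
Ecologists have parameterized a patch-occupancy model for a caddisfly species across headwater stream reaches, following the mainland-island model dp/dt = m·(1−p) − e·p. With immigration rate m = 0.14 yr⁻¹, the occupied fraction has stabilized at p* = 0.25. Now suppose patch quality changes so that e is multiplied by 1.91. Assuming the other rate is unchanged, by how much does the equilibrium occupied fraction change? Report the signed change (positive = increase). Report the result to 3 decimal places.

-0.101

Balance m(1−p*) = e·p* gives e = m(1−p*)/p* = 0.14×0.75000/0.25000 = 0.42000.
New p* = m/(m+e) = 0.14000/(0.14000+0.80220) = 0.14859.
Δp* = 0.14859 − 0.25000 = -0.10141.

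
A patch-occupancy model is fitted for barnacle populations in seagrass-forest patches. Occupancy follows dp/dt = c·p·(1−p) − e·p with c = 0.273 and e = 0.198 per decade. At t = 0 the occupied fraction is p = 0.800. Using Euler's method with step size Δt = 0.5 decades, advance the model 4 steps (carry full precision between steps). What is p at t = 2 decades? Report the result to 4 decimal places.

0.6213

Update rule: p ← p + [c·p·(1−p) − e·p]·Δt with Δt = 0.5.
t = 0.5: p = 0.80000 + (-0.05736) = 0.74264
t = 1: p = 0.74264 + (-0.04743) = 0.69521
t = 1.5: p = 0.69521 + (-0.03990) = 0.65531
t = 2: p = 0.65531 + (-0.03404) = 0.62126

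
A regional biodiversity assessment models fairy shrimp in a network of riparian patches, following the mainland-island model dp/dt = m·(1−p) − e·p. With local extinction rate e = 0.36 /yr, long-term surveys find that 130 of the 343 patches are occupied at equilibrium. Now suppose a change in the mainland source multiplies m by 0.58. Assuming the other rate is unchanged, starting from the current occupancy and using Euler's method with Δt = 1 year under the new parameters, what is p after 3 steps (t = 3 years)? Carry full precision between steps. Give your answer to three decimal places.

0.277

Observed p* = 130/343 = 0.37901.
Balance m(1−p*) = e·p* gives m = e·p*/(1−p*) = 0.36×0.37901/0.62099 = 0.21972.
Starting from p₀ = 0.37901; update p ← p + (dp/dt)·Δt with the new parameters.
t = 1: p = 0.37901 + (-0.05731) = 0.32170
t = 2: p = 0.32170 + (-0.02937) = 0.29233
t = 3: p = 0.29233 + (-0.01506) = 0.27727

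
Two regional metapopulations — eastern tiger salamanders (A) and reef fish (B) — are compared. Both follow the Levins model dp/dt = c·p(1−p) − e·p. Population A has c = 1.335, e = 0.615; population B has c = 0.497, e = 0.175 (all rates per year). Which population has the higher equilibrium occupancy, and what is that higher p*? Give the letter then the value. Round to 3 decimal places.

A: p*_A = 1 − 0.615/1.335 = 0.5393.
B: p*_B = 1 − 0.175/0.497 = 0.6479.
B is higher at 0.6479.

B, 0.648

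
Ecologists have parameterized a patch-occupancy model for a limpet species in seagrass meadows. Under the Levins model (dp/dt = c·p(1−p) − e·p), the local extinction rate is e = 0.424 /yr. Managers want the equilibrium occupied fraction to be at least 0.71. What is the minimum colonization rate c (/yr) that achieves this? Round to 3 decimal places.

p* = 1 − e/c ≥ 0.71 requires e/c ≤ 0.2900, i.e. c ≥ e/0.2900.
c_min = 0.424/0.2900 = 1.4621.

1.462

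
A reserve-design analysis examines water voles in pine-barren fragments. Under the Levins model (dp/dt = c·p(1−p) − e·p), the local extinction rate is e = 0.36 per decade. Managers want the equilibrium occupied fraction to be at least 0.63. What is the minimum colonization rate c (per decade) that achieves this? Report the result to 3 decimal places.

0.973

p* = 1 − e/c ≥ 0.63 requires e/c ≤ 0.3700, i.e. c ≥ e/0.3700.
c_min = 0.36/0.3700 = 0.9730.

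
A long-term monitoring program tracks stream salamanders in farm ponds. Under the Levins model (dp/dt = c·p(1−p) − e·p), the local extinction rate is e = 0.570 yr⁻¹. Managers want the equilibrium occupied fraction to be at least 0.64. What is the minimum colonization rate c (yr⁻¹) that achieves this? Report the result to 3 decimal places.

p* = 1 − e/c ≥ 0.64 requires e/c ≤ 0.3600, i.e. c ≥ e/0.3600.
c_min = 0.570/0.3600 = 1.5833.

1.583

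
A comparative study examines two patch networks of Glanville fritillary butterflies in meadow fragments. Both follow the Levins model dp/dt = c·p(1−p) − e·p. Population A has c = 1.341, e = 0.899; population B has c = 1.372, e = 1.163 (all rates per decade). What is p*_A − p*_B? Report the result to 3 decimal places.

A: p*_A = 1 − 0.899/1.341 = 0.3296.
B: p*_B = 1 − 1.163/1.372 = 0.1523.
p*_A − p*_B = 0.3296 − 0.1523 = 0.1773.

0.177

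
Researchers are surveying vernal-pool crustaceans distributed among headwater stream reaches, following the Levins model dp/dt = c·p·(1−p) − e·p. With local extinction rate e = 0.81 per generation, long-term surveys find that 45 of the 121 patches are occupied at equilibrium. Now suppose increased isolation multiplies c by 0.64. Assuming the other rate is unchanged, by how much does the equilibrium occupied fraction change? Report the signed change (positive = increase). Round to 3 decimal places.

-0.353

Observed p* = 45/121 = 0.37190.
Balance c(1−p*) = e gives c = e/(1 − 0.37190) = 0.81/0.62810 = 1.28960.
New p* = 1 − e/c = 1 − 0.81000/0.82534 = 0.01859.
Δp* = 0.01859 − 0.37190 = -0.35331.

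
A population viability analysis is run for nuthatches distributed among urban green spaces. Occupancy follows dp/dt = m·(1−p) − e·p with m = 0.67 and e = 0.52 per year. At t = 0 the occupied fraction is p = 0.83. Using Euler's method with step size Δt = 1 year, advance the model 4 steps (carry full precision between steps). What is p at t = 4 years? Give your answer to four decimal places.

0.5634

Update rule: p ← p + [m·(1−p) − e·p]·Δt with Δt = 1.
p: 0.83000 → 0.51230  (Δp = -0.31770)
p: 0.51230 → 0.57266  (Δp = +0.06036)
p: 0.57266 → 0.56119  (Δp = -0.01147)
p: 0.56119 → 0.56337  (Δp = +0.00218)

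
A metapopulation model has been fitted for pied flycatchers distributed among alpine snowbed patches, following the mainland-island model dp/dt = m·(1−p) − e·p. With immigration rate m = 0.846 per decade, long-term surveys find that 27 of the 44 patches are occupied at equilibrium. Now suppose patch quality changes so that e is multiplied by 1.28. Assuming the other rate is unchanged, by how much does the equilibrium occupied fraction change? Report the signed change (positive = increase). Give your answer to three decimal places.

Observed p* = 27/44 = 0.61364.
Balance m(1−p*) = e·p* gives e = m(1−p*)/p* = 0.846×0.38636/0.61364 = 0.53266.
New p* = m/(m+e) = 0.84600/(0.84600+0.68180) = 0.55374.
Δp* = 0.55374 − 0.61364 = -0.05990.

-0.060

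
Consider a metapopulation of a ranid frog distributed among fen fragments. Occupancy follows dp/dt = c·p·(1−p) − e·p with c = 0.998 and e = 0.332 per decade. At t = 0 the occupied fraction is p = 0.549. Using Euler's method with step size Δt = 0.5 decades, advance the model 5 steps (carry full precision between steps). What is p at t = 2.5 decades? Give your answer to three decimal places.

0.647

Update rule: p ← p + [c·p·(1−p) − e·p]·Δt with Δt = 0.5.
step 1: Δp = +0.03242, p = 0.58142
step 2: Δp = +0.02493, p = 0.60634
step 3: Δp = +0.01845, p = 0.62480
step 4: Δp = +0.01326, p = 0.63806
step 5: Δp = +0.00932, p = 0.64738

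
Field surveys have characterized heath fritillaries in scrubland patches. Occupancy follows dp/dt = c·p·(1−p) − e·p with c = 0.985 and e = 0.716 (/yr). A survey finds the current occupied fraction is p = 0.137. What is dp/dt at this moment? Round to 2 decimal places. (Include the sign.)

Colonization term: c·p·(1−p) = 0.985×0.137×0.8630 = 0.11646.
Extinction term: e·p = 0.09809.
dp/dt = 0.11646 − 0.09809 = 0.01837.

0.02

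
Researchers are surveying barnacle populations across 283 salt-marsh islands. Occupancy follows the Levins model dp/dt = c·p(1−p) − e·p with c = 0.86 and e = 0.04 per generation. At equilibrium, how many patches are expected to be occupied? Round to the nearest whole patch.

270

p* = 1 − e/c = 1 − 0.04/0.86 = 0.9535.
Expected occupied patches = N × p* = 283 × 0.9535 = 269.84 ≈ 270.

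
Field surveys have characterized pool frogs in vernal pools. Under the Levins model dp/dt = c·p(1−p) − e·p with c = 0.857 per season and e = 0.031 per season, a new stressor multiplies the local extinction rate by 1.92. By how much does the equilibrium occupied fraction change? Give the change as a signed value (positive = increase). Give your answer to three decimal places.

Before: p* = 1 − 0.031/0.857 = 0.9638.
After the change, c = 0.857, e = 0.05952, so p* = 1 − 0.05952/0.857 = 0.9305.
Δp* = 0.9305 − 0.9638 = -0.0333.

-0.033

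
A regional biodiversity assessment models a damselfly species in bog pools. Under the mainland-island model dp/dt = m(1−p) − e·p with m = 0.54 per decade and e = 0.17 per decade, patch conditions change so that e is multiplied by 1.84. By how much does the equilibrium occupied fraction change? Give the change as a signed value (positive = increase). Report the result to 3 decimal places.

-0.127

Before: p* = 0.54/(0.54+0.17) = 0.7606.
After: m = 0.54, e = 0.3128; p* = 0.54/0.8528 = 0.6332.
Δp* = 0.6332 − 0.7606 = -0.1274.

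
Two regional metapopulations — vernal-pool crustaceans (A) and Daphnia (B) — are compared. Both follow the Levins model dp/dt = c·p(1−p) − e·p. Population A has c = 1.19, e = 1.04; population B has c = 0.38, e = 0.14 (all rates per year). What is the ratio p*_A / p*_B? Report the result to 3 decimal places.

0.200

A: p*_A = 1 − 1.04/1.19 = 0.1261.
B: p*_B = 1 − 0.14/0.38 = 0.6316.
p*_A / p*_B = 0.1261/0.6316 = 0.1996.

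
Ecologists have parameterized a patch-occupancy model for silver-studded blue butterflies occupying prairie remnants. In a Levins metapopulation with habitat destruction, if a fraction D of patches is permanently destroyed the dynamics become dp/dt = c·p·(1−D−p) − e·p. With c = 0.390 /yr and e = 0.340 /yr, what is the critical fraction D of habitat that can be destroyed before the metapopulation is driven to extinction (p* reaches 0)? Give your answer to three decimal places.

The nontrivial equilibrium is p* = (1−D) − e/c; extinction occurs when this hits zero.
So D_crit = 1 − e/c = 1 − 0.340/0.390 = 1 − 0.8718 = 0.1282.
Note this equals the original equilibrium occupancy — the Levins extinction-debt result.

0.128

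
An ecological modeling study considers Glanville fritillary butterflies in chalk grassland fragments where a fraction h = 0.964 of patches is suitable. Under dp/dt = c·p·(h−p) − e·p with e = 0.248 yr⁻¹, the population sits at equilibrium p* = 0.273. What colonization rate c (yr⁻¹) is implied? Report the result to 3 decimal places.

0.359

At equilibrium c(h−p*) = e, so c = e/(h−p*).
c = 0.248/(0.964 − 0.273) = 0.248/0.6910 = 0.3589.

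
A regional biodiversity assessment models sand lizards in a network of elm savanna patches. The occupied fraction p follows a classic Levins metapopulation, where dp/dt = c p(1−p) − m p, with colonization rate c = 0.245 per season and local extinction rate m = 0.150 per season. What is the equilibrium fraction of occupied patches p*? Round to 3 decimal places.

0.388

Setting dp/dt = 0 and dividing through by p* gives c·(1−p*) = m.
So p* = 1 − m/c = 1 − 0.150/0.245 = 1 − 0.6122 = 0.3878.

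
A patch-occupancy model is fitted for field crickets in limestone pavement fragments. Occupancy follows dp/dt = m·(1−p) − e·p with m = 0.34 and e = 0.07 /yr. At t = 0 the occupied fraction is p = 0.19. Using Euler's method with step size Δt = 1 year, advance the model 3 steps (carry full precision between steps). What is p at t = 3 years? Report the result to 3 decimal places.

Update rule: p ← p + [m·(1−p) − e·p]·Δt with Δt = 1.
step 1: Δp = +0.26210, p = 0.45210
step 2: Δp = +0.15464, p = 0.60674
step 3: Δp = +0.09124, p = 0.69798

0.698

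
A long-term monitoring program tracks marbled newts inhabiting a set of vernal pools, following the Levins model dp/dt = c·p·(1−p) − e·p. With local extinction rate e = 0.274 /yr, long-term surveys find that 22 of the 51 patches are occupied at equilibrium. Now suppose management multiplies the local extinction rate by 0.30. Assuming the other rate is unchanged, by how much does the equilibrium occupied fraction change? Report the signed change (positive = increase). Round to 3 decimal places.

0.398

Observed p* = 22/51 = 0.43137.
Balance c(1−p*) = e gives c = e/(1 − 0.43137) = 0.274/0.56863 = 0.48186.
New p* = 1 − e/c = 1 − 0.08220/0.48186 = 0.82941.
Δp* = 0.82941 − 0.43137 = +0.39804.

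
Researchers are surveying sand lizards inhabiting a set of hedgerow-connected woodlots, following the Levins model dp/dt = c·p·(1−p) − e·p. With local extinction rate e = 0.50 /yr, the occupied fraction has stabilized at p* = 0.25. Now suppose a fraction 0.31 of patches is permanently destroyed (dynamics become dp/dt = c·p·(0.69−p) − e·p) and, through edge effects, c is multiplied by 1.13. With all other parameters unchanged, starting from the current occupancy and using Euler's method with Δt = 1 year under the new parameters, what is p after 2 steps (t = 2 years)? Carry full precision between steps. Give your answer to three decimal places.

Balance c(1−p*) = e gives c = e/(1 − 0.25000) = 0.50/0.75000 = 0.66667.
Starting from p₀ = 0.25000; update p ← p + (dp/dt)·Δt with the new parameters.
t = 1: p = 0.25000 + (-0.04213) = 0.20787
t = 2: p = 0.20787 + (-0.02843) = 0.17943

0.179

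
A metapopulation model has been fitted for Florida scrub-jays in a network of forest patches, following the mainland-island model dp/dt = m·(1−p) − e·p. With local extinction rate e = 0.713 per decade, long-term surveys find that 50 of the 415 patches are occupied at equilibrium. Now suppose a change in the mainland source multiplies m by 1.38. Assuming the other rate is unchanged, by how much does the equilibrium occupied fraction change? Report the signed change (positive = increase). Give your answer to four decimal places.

Observed p* = 50/415 = 0.12048.
Balance m(1−p*) = e·p* gives m = e·p*/(1−p*) = 0.713×0.12048/0.87952 = 0.09767.
New p* = m/(m+e) = 0.13478/(0.13478+0.71300) = 0.15898.
Δp* = 0.15898 − 0.12048 = +0.03850.

0.0385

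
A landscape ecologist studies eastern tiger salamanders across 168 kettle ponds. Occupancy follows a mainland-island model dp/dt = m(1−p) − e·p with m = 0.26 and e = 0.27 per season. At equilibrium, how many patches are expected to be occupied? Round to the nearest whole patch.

82

p* = m/(m+e) = 0.26/0.5300 = 0.4906.
Expected occupied patches = N × p* = 168 × 0.4906 = 82.42 ≈ 82.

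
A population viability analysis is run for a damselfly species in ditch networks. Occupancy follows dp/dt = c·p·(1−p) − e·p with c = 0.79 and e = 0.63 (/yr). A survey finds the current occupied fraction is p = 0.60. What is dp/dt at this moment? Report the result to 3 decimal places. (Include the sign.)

-0.188

Colonization term: c·p·(1−p) = 0.79×0.60×0.4000 = 0.18960.
Extinction term: e·p = 0.37800.
dp/dt = 0.18960 − 0.37800 = -0.18840.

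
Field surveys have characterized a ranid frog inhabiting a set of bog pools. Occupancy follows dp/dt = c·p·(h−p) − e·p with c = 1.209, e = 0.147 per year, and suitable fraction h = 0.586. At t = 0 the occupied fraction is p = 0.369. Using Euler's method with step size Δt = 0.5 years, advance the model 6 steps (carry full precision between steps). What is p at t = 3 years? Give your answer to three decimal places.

Update rule: p ← p + [c·p·(h−p) − e·p]·Δt with Δt = 0.5.
step 1: Δp = +0.02128, p = 0.39028
step 2: Δp = +0.01749, p = 0.40777
step 3: Δp = +0.01396, p = 0.42173
step 4: Δp = +0.01088, p = 0.43261
step 5: Δp = +0.00832, p = 0.44093
step 6: Δp = +0.00626, p = 0.44719

0.447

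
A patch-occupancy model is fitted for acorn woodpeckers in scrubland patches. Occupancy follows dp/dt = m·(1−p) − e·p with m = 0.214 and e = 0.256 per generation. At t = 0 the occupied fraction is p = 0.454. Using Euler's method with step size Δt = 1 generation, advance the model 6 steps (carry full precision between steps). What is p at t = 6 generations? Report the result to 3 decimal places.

0.455

Update rule: p ← p + [m·(1−p) − e·p]·Δt with Δt = 1.
t = 1: p = 0.45400 + (+0.00062) = 0.45462
t = 2: p = 0.45462 + (+0.00033) = 0.45495
t = 3: p = 0.45495 + (+0.00017) = 0.45512
t = 4: p = 0.45512 + (+0.00009) = 0.45522
t = 5: p = 0.45522 + (+0.00005) = 0.45526
t = 6: p = 0.45526 + (+0.00003) = 0.45529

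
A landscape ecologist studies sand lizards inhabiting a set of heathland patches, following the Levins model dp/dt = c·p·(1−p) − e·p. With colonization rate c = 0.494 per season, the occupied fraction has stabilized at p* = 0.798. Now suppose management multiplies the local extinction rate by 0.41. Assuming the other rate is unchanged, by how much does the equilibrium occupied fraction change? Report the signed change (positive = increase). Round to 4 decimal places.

0.1192

Balance c(1−p*) = e gives e = 0.494×(1 − 0.79800) = 0.09979.
New p* = 1 − e/c = 1 − 0.04091/0.49400 = 0.91719.
Δp* = 0.91719 − 0.79800 = +0.11919.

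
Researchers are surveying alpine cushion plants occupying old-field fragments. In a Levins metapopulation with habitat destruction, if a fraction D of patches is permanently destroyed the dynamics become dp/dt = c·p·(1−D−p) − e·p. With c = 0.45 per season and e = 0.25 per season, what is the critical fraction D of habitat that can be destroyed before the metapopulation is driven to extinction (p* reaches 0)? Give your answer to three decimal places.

The nontrivial equilibrium is p* = (1−D) − e/c; extinction occurs when this hits zero.
So D_crit = 1 − e/c = 1 − 0.25/0.45 = 1 − 0.5556 = 0.4444.
This equals the undisturbed p*, a classic result of Lande's extension.

0.444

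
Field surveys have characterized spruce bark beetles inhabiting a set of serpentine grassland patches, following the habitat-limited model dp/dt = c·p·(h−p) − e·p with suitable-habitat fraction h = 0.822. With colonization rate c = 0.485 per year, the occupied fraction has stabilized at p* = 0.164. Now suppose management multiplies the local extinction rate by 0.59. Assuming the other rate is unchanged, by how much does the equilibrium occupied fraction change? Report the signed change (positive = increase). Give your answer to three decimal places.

0.270

Balance c(h−p*) = e gives e = 0.485×(0.822 − 0.16400) = 0.31913.
New p* = 0.822 − e/c = 0.822 − 0.18829/0.48500 = 0.43377.
Δp* = 0.43377 − 0.16400 = +0.26977.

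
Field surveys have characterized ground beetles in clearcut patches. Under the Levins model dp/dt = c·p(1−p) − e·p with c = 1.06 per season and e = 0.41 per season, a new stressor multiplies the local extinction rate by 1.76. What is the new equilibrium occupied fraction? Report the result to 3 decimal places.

0.319

Before: p* = 1 − 0.41/1.06 = 0.6132.
After the change, c = 1.06, e = 0.7216, so p* = 1 − 0.7216/1.06 = 0.3192.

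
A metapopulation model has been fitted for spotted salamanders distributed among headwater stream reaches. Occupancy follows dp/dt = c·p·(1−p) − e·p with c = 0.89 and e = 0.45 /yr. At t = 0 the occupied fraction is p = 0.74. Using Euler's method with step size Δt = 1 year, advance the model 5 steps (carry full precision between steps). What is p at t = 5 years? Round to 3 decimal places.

0.501

Update rule: p ← p + [c·p·(1−p) − e·p]·Δt with Δt = 1.
  1  |  dp/dt·Δt = -0.161764  |  p_1 = 0.578236
  2  |  dp/dt·Δt = -0.043154  |  p_2 = 0.535082
  3  |  dp/dt·Δt = -0.019382  |  p_3 = 0.515700
  4  |  dp/dt·Δt = -0.009784  |  p_4 = 0.505916
  5  |  dp/dt·Δt = -0.005193  |  p_5 = 0.500722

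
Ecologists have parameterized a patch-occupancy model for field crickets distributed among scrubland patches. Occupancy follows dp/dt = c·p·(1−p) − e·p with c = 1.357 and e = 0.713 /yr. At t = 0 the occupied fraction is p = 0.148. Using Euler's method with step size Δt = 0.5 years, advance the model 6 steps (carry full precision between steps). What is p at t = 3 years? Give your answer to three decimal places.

Update rule: p ← p + [c·p·(1−p) − e·p]·Δt with Δt = 0.5.
t = 0.5: p = 0.14800 + (+0.03279) = 0.18079
t = 1: p = 0.18079 + (+0.03604) = 0.21683
t = 1.5: p = 0.21683 + (+0.03792) = 0.25475
t = 2: p = 0.25475 + (+0.03800) = 0.29275
t = 2.5: p = 0.29275 + (+0.03612) = 0.32886
t = 3: p = 0.32886 + (+0.03251) = 0.36138

0.361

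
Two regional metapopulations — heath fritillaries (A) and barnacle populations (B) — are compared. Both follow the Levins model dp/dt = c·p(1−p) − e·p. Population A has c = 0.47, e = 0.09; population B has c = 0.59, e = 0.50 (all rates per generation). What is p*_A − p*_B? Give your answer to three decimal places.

A: p*_A = 1 − 0.09/0.47 = 0.8085.
B: p*_B = 1 − 0.50/0.59 = 0.1525.
p*_A − p*_B = 0.8085 − 0.1525 = 0.6560.

0.656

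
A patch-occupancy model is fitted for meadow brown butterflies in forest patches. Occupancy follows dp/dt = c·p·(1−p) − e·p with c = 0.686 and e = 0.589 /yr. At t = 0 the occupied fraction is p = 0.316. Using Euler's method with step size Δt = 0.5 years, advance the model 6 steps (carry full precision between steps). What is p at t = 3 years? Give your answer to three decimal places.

Update rule: p ← p + [c·p·(1−p) − e·p]·Δt with Δt = 0.5.
  1  |  dp/dt·Δt = -0.018925  |  p_1 = 0.297075
  2  |  dp/dt·Δt = -0.015863  |  p_2 = 0.281212
  3  |  dp/dt·Δt = -0.013486  |  p_3 = 0.267727
  4  |  dp/dt·Δt = -0.011601  |  p_4 = 0.256126
  5  |  dp/dt·Δt = -0.010079  |  p_5 = 0.246047
  6  |  dp/dt·Δt = -0.008832  |  p_6 = 0.237216

0.237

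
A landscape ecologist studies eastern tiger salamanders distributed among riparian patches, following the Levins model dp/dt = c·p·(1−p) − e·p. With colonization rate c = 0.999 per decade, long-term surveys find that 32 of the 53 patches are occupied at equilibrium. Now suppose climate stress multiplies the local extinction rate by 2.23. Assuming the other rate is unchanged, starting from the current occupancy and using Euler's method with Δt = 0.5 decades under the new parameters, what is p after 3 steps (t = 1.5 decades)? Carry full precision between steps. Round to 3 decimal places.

0.329

Observed p* = 32/53 = 0.60377.
Balance c(1−p*) = e gives e = 0.999×(1 − 0.60377) = 0.39583.
Starting from p₀ = 0.60377; update p ← p + (dp/dt)·Δt with the new parameters.
t = 0.5: p = 0.60377 + (-0.14698) = 0.45679
t = 1: p = 0.45679 + (-0.07766) = 0.37913
t = 1.5: p = 0.37913 + (-0.04975) = 0.32938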